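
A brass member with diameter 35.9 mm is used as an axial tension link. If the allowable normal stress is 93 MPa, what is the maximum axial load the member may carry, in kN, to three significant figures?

A = 1012 mm².
P_max = σ_allow · A = 93 · 1012 = 94140 N = 94.14 kN.

94.1 kN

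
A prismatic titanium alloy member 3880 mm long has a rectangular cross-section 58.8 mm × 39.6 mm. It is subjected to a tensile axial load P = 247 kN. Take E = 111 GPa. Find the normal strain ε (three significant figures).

9.56e-04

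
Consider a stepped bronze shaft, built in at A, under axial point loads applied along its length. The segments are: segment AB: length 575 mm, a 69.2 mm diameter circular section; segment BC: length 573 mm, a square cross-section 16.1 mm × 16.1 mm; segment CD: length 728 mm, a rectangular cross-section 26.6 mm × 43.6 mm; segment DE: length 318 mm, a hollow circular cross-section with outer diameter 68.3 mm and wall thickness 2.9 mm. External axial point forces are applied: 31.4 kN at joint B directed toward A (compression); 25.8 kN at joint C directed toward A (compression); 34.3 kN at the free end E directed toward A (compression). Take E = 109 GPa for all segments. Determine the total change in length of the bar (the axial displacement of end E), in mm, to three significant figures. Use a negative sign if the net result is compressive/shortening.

-1.71 mm

Internal axial forces (sectioning from the free end, tension +): N_DE = -34.3 kN, N_CD = -34.3 kN, N_BC = -60.1 kN, N_AB = -91.5 kN.
A_AB = 3761 mm².
A_BC = 259.2 mm².
A_CD = 1160 mm².
A_DE = 595.8 mm².
δ_AB = -91500·575/(3761·109000) = -0.1283 mm
δ_BC = -60100·573/(259.2·109000) = -1.219 mm
δ_CD = -34300·728/(1160·109000) = -0.1975 mm
δ_DE = -34300·318/(595.8·109000) = -0.1679 mm
δ = Σδ_i = -1.713 mm.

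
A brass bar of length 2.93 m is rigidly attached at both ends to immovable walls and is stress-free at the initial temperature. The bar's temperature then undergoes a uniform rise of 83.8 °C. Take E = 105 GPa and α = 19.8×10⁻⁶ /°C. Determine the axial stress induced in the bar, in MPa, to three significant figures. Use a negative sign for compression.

-174 MPa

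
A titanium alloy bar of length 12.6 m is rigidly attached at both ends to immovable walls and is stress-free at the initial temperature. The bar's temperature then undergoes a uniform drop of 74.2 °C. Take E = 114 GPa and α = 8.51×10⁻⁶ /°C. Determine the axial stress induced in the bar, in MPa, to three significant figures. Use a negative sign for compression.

72.0 MPa

Free thermal expansion αLΔT = 8.51e-6 · 12600 · -74.2 = -7.956 mm.
The walls impose strain ε = −(-7.956)/12600 = 6.3144e-04; σ = Eε = 114000 · 6.3144e-04 = 71.98 MPa.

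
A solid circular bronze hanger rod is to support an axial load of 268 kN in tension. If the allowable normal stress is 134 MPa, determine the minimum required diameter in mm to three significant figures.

50.5 mm

Required area A ≥ P/σ_allow = 268000/134 = 2000 mm².
For a solid circular section, d ≥ √(4A/π) = 50.46 mm.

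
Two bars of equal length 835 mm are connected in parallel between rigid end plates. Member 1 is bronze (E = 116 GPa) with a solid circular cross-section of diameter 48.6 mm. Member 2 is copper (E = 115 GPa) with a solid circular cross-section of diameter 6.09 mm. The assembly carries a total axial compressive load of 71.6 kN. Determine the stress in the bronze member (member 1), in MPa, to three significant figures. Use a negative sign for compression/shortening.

-38.0 MPa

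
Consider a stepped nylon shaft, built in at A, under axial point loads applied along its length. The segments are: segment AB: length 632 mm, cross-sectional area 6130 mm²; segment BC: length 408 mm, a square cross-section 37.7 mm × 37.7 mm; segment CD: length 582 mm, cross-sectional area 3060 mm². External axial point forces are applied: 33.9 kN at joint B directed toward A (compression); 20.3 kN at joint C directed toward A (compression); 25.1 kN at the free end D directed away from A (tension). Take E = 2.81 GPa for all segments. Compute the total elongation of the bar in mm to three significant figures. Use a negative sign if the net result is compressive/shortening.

1.12 mm

Internal axial forces (sectioning from the free end, tension +): N_CD = 25.1 kN, N_BC = 4.8 kN, N_AB = -29.1 kN.
A_BC = 1421 mm².
δ_AB = -29100·632/(6130·2810) = -1.068 mm
δ_BC = 4800·408/(1421·2810) = 0.4904 mm
δ_CD = 25100·582/(3060·2810) = 1.699 mm
δ = Σδ_i = 1.122 mm.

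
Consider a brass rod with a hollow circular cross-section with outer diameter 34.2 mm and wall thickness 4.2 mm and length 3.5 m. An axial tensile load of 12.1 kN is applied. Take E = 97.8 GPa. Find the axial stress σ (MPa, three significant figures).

A = 395.8 mm².
σ = N/A = 12100/395.8 = 30.57 MPa.

30.6 MPa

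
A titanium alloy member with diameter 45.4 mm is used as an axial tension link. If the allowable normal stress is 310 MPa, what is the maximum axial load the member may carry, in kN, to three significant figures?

502 kN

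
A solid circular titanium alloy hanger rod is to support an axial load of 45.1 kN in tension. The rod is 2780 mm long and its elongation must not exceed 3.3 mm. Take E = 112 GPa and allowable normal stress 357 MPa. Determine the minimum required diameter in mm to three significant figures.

Required area A ≥ P/σ_allow = 45100/357 = 126.3 mm².
For a solid circular section, d ≥ √(4A/π) = 12.68 mm.
Elongation limit: A ≥ PL/(Eδ_allow) = 45100·2780/(112000·3.3) = 339.2 mm² ⇒ d ≥ 20.78 mm.
The elongation limit governs.

20.8 mm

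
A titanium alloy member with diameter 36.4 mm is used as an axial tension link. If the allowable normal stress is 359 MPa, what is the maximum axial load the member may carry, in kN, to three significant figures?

A = 1041 mm².
P_max = σ_allow · A = 359 · 1041 = 373600 N = 373.6 kN.

374 kN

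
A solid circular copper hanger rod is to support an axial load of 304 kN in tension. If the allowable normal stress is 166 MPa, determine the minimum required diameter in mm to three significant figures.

48.3 mm

Required area A ≥ P/σ_allow = 304000/166 = 1831 mm².
For a solid circular section, d ≥ √(4A/π) = 48.29 mm.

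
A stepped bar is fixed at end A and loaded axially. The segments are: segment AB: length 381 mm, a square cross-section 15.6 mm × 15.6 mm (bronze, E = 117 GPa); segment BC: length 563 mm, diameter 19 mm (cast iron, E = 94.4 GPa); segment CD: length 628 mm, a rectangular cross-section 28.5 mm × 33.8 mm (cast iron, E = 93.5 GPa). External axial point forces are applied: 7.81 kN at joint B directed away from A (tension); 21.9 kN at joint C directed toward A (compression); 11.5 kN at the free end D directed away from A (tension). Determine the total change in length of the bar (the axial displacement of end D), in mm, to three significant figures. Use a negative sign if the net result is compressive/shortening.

Internal axial forces (sectioning from the free end, tension +): N_CD = 11.5 kN, N_BC = -10.4 kN, N_AB = -2.59 kN.
A_AB = 243.4 mm².
A_BC = 283.5 mm².
A_CD = 963.3 mm².
δ_AB = -2590·381/(243.4·117000) = -0.03466 mm
δ_BC = -10400·563/(283.5·94400) = -0.2188 mm
δ_CD = 11500·628/(963.3·93500) = 0.08018 mm
δ = Σδ_i = -0.1732 mm.

-0.173 mm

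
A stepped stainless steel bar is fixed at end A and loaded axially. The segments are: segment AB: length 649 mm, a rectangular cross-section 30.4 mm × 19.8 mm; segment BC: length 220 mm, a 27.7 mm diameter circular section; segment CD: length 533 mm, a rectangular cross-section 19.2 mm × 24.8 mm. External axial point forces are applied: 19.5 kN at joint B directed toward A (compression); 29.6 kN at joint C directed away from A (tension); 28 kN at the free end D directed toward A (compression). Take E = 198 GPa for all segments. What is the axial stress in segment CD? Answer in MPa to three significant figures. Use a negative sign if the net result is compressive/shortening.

-58.8 MPa

Internal axial forces (sectioning from the free end, tension +): N_CD = -28 kN, N_BC = 1.6 kN, N_AB = -17.9 kN.
A_CD = 476.2 mm².
σ_CD = N_CD/A_CD = -28000/476.2 = -58.8 MPa.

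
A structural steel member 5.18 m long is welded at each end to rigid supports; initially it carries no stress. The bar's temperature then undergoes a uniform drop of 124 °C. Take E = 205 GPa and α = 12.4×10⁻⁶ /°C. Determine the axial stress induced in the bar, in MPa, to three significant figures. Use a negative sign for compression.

Free thermal expansion αLΔT = 12.4e-6 · 5180 · -124 = -7.965 mm.
The walls impose strain ε = −(-7.965)/5180 = 1.5376e-03; σ = Eε = 205000 · 1.5376e-03 = 315.2 MPa.

315 MPa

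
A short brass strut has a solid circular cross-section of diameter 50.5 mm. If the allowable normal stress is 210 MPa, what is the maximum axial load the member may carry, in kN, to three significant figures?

A = 2003 mm².
P_max = σ_allow · A = 210 · 2003 = 420600 N = 420.6 kN.

421 kN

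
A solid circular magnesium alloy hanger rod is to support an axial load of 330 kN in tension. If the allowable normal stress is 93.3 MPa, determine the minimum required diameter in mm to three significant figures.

Required area A ≥ P/σ_allow = 330000/93.3 = 3537 mm².
For a solid circular section, d ≥ √(4A/π) = 67.11 mm.

67.1 mm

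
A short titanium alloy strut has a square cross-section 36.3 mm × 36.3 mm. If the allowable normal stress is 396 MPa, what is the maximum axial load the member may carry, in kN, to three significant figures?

522 kN

A = 1318 mm².
P_max = σ_allow · A = 396 · 1318 = 521800 N = 521.8 kN.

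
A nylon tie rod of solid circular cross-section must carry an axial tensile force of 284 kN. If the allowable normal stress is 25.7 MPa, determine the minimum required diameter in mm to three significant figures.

119 mm

Required area A ≥ P/σ_allow = 284000/25.7 = 11050 mm².
For a solid circular section, d ≥ √(4A/π) = 118.6 mm.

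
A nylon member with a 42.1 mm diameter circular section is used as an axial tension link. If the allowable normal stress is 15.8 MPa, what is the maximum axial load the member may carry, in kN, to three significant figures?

22.0 kN

A = 1392 mm².
P_max = σ_allow · A = 15.8 · 1392 = 21990 N = 21.99 kN.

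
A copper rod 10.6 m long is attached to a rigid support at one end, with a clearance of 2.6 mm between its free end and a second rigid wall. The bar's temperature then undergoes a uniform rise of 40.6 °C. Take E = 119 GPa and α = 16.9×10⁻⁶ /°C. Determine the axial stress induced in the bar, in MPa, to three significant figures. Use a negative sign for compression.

-52.5 MPa

Free thermal expansion αLΔT = 16.9e-6 · 10600 · 40.6 = 7.273 mm.
The walls engage after the gap closes; constrained expansion = 7.273 − 2.6 = 4.673 mm.
The walls impose strain ε = −(4.673)/10600 = -4.4086e-04; σ = Eε = 119000 · -4.4086e-04 = -52.46 MPa.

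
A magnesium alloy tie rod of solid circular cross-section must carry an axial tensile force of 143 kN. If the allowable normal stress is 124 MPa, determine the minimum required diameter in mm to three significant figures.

38.3 mm

Required area A ≥ P/σ_allow = 143000/124 = 1153 mm².
For a solid circular section, d ≥ √(4A/π) = 38.32 mm.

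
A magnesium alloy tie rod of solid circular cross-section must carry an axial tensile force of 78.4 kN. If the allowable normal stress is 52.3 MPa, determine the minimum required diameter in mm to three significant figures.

43.7 mm

Required area A ≥ P/σ_allow = 78400/52.3 = 1499 mm².
For a solid circular section, d ≥ √(4A/π) = 43.69 mm.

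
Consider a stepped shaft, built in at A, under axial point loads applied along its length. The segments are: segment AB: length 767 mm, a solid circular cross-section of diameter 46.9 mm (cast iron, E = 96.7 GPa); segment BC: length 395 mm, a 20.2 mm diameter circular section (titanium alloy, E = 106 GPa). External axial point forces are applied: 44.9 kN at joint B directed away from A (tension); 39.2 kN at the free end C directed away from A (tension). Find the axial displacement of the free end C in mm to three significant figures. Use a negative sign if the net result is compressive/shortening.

Internal axial forces (sectioning from the free end, tension +): N_BC = 39.2 kN, N_AB = 84.1 kN.
A_AB = 1728 mm².
A_BC = 320.5 mm².
δ_AB = 84100·767/(1728·96700) = 0.3861 mm
δ_BC = 39200·395/(320.5·106000) = 0.4558 mm
δ = Σδ_i = 0.8419 mm.

0.842 mm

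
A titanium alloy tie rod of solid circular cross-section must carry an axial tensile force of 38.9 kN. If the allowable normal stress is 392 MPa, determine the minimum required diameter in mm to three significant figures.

11.2 mm

Required area A ≥ P/σ_allow = 38900/392 = 99.23 mm².
For a solid circular section, d ≥ √(4A/π) = 11.24 mm.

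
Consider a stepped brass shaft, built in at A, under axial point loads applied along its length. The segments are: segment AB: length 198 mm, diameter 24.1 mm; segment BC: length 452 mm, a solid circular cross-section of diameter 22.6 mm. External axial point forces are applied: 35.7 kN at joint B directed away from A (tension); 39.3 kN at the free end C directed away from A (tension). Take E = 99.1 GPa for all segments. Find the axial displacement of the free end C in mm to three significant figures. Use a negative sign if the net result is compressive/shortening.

Internal axial forces (sectioning from the free end, tension +): N_BC = 39.3 kN, N_AB = 75 kN.
A_AB = 456.2 mm².
A_BC = 401.1 mm².
δ_AB = 75000·198/(456.2·99100) = 0.3285 mm
δ_BC = 39300·452/(401.1·99100) = 0.4468 mm
δ = Σδ_i = 0.7753 mm.

0.775 mm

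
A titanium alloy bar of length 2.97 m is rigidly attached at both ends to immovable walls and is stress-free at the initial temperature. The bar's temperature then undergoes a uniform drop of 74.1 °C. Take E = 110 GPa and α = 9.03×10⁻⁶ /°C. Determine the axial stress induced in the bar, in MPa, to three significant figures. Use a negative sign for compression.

73.6 MPa

Free thermal expansion αLΔT = 9.03e-6 · 2970 · -74.1 = -1.987 mm.
The walls impose strain ε = −(-1.987)/2970 = 6.6912e-04; σ = Eε = 110000 · 6.6912e-04 = 73.6 MPa.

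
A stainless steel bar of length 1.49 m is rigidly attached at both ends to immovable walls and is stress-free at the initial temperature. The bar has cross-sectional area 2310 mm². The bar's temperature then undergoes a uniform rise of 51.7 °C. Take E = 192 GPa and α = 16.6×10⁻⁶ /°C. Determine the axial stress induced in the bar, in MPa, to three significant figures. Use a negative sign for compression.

Free thermal expansion αLΔT = 16.6e-6 · 1490 · 51.7 = 1.279 mm.
The walls impose strain ε = −(1.279)/1490 = -8.5822e-04; σ = Eε = 192000 · -8.5822e-04 = -164.8 MPa.

-165 MPa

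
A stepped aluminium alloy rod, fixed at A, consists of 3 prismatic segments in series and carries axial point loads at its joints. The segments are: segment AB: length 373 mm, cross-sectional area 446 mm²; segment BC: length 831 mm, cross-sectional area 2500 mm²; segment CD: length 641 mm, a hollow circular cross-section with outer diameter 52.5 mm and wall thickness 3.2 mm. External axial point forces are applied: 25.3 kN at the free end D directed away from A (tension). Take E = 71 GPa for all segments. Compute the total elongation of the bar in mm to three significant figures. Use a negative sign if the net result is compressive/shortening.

0.877 mm

Internal axial forces (sectioning from the free end, tension +): N_CD = 25.3 kN, N_BC = 25.3 kN, N_AB = 25.3 kN.
A_CD = 495.6 mm².
δ_AB = 25300·373/(446·71000) = 0.298 mm
δ_BC = 25300·831/(2500·71000) = 0.1184 mm
δ_CD = 25300·641/(495.6·71000) = 0.4609 mm
δ = Σδ_i = 0.8773 mm.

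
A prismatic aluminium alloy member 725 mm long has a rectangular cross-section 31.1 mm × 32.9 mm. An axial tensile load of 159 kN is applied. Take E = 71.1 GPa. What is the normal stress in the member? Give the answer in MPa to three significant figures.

A = 1023 mm².
σ = N/A = 159000/1023 = 155.4 MPa.

155 MPa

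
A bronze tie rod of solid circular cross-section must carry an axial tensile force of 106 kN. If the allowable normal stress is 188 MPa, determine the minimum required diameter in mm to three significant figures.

26.8 mm

Required area A ≥ P/σ_allow = 106000/188 = 563.8 mm².
For a solid circular section, d ≥ √(4A/π) = 26.79 mm.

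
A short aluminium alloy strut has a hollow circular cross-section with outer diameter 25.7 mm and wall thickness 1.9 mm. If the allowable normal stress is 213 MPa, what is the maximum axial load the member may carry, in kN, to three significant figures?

30.3 kN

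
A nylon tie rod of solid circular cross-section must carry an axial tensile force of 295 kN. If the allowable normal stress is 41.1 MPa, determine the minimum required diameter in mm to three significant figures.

95.6 mm

Required area A ≥ P/σ_allow = 295000/41.1 = 7178 mm².
For a solid circular section, d ≥ √(4A/π) = 95.6 mm.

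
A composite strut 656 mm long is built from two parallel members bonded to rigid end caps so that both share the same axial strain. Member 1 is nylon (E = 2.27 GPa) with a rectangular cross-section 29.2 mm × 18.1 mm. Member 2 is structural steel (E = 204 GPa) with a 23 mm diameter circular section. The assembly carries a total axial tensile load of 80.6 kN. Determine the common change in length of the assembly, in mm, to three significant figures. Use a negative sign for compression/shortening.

0.615 mm

A_1 = 528.5 mm².
A_2 = 415.5 mm².
Equal strain + equilibrium ⇒ each member carries load in proportion to AE: A₁E₁ = 1200000 N, A₂E₂ = 84760000 N, ΣAE = 85960000 N.
δ = PL/ΣAE = 80600·656/85960000 = 0.6151 mm.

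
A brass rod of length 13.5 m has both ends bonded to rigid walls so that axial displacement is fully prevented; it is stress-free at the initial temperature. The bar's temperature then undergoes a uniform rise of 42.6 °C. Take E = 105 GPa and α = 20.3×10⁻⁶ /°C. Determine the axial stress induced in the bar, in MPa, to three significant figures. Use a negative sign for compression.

-90.8 MPa

Free thermal expansion αLΔT = 20.3e-6 · 13500 · 42.6 = 11.67 mm.
The walls impose strain ε = −(11.67)/13500 = -8.6478e-04; σ = Eε = 105000 · -8.6478e-04 = -90.8 MPa.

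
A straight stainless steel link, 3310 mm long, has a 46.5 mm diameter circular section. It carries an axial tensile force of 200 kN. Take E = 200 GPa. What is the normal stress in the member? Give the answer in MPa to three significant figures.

118 MPa

A = 1698 mm².
σ = N/A = 200000/1698 = 117.8 MPa.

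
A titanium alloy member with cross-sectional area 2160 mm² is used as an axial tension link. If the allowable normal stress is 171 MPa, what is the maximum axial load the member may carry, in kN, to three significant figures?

369 kN

P_max = σ_allow · A = 171 · 2160 = 369400 N = 369.4 kN.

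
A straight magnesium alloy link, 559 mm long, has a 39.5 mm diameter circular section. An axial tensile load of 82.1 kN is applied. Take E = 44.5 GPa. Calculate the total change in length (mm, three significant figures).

A = 1225 mm².
δ_mech = NL/(AE) = 82100·559/(1225·44500) = 0.8416 mm.

0.842 mm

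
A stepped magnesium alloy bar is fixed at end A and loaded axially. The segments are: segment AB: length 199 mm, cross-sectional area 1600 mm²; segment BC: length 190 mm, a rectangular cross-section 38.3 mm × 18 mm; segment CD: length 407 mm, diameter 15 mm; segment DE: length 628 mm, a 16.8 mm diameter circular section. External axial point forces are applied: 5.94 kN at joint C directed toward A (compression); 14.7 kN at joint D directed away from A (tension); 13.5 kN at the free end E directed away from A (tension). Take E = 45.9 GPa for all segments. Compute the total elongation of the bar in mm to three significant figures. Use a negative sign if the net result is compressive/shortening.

2.44 mm

Internal axial forces (sectioning from the free end, tension +): N_DE = 13.5 kN, N_CD = 28.2 kN, N_BC = 22.26 kN, N_AB = 22.26 kN.
A_BC = 689.4 mm².
A_CD = 176.7 mm².
A_DE = 221.7 mm².
δ_AB = 22260·199/(1600·45900) = 0.06032 mm
δ_BC = 22260·190/(689.4·45900) = 0.1337 mm
δ_CD = 28200·407/(176.7·45900) = 1.415 mm
δ_DE = 13500·628/(221.7·45900) = 0.8332 mm
δ = Σδ_i = 2.442 mm.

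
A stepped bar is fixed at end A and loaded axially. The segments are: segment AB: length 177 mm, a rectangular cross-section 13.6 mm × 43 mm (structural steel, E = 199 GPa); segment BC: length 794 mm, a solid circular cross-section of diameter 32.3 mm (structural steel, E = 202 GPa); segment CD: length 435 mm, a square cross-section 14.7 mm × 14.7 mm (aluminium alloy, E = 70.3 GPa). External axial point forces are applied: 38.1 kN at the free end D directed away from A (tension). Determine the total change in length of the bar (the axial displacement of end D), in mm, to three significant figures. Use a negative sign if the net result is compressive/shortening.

Internal axial forces (sectioning from the free end, tension +): N_CD = 38.1 kN, N_BC = 38.1 kN, N_AB = 38.1 kN.
A_AB = 584.8 mm².
A_BC = 819.4 mm².
A_CD = 216.1 mm².
δ_AB = 38100·177/(584.8·199000) = 0.05795 mm
δ_BC = 38100·794/(819.4·202000) = 0.1828 mm
δ_CD = 38100·435/(216.1·70300) = 1.091 mm
δ = Σδ_i = 1.332 mm.

1.33 mm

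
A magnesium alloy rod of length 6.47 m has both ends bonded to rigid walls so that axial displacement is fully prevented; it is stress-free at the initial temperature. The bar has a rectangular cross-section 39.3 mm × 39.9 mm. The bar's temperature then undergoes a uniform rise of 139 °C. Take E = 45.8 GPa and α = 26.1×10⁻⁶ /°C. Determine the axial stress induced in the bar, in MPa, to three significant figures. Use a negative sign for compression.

-166 MPa

Free thermal expansion αLΔT = 26.1e-6 · 6470 · 139 = 23.47 mm.
The walls impose strain ε = −(23.47)/6470 = -3.6279e-03; σ = Eε = 45800 · -3.6279e-03 = -166.2 MPa.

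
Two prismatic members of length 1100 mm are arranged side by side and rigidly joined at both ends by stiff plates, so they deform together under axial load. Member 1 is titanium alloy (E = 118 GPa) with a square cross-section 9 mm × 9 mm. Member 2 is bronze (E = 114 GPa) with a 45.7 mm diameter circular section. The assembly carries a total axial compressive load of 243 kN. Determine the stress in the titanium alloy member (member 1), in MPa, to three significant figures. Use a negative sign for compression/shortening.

-146 MPa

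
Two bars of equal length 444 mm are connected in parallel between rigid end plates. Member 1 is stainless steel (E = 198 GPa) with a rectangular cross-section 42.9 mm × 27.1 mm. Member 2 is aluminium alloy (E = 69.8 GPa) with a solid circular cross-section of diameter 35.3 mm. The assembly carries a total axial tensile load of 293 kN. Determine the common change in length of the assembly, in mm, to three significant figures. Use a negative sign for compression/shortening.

0.436 mm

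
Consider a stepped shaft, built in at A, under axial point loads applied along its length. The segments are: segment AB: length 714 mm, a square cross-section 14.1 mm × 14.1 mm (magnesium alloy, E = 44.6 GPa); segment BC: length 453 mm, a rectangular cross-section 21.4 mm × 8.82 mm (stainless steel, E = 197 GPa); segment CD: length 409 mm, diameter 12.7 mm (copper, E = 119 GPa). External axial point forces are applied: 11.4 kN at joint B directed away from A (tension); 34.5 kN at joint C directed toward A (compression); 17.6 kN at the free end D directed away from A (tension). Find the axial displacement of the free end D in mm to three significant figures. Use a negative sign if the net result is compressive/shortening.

-0.171 mm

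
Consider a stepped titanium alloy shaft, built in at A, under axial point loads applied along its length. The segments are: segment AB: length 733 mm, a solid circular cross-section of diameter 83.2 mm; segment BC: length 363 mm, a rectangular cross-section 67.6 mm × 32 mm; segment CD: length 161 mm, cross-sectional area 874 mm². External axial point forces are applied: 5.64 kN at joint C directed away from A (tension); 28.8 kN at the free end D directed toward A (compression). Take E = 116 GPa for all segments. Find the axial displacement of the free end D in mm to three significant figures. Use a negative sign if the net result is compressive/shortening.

-0.106 mm

Internal axial forces (sectioning from the free end, tension +): N_CD = -28.8 kN, N_BC = -23.16 kN, N_AB = -23.16 kN.
A_AB = 5437 mm².
A_BC = 2163 mm².
δ_AB = -23160·733/(5437·116000) = -0.02692 mm
δ_BC = -23160·363/(2163·116000) = -0.0335 mm
δ_CD = -28800·161/(874·116000) = -0.04574 mm
δ = Σδ_i = -0.1062 mm.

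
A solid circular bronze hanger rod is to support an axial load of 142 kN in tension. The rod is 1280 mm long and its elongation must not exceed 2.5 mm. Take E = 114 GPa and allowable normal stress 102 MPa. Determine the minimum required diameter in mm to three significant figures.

Required area A ≥ P/σ_allow = 142000/102 = 1392 mm².
For a solid circular section, d ≥ √(4A/π) = 42.1 mm.
Elongation limit: A ≥ PL/(Eδ_allow) = 142000·1280/(114000·2.5) = 637.8 mm² ⇒ d ≥ 28.5 mm.
The stress limit governs.

42.1 mm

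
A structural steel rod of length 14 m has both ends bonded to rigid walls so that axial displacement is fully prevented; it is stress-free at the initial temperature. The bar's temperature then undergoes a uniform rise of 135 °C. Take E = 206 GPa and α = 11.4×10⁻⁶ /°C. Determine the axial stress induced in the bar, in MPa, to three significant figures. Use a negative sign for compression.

Free thermal expansion αLΔT = 11.4e-6 · 14000 · 135 = 21.55 mm.
The walls impose strain ε = −(21.55)/14000 = -1.5390e-03; σ = Eε = 206000 · -1.5390e-03 = -317 MPa.

-317 MPa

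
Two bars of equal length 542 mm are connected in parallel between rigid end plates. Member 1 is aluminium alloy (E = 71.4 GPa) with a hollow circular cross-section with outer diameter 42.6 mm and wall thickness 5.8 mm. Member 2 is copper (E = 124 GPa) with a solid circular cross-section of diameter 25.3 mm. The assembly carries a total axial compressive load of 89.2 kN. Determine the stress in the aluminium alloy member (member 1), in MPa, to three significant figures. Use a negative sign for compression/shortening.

-57.8 MPa

A_1 = 670.5 mm².
A_2 = 502.7 mm².
Equal strain + equilibrium ⇒ each member carries load in proportion to AE: A₁E₁ = 47880000 N, A₂E₂ = 62340000 N, ΣAE = 110200000 N.
σ₁ = P·E₁/ΣAE = -89200·71400/110200000 = -57.79 MPa.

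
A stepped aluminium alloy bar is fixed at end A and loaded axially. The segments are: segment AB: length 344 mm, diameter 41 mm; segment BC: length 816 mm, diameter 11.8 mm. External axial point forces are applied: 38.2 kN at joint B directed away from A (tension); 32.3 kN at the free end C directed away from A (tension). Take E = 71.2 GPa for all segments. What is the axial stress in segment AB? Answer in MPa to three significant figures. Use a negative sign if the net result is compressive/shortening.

53.4 MPa

Internal axial forces (sectioning from the free end, tension +): N_BC = 32.3 kN, N_AB = 70.5 kN.
A_AB = 1320 mm².
σ_AB = N_AB/A_AB = 70500/1320 = 53.4 MPa.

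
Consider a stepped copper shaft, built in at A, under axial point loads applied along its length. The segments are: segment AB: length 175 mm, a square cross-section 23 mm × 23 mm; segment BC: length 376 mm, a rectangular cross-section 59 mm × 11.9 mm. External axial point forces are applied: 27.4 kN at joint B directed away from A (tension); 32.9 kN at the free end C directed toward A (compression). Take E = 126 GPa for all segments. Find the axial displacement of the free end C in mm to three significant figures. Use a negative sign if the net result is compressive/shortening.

Internal axial forces (sectioning from the free end, tension +): N_BC = -32.9 kN, N_AB = -5.5 kN.
A_AB = 529 mm².
A_BC = 702.1 mm².
δ_AB = -5500·175/(529·126000) = -0.01444 mm
δ_BC = -32900·376/(702.1·126000) = -0.1398 mm
δ = Σδ_i = -0.1543 mm.

-0.154 mm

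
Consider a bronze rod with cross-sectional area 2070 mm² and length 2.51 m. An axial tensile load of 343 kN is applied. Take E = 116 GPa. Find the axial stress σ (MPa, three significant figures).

σ = N/A = 343000/2070 = 165.7 MPa.

166 MPa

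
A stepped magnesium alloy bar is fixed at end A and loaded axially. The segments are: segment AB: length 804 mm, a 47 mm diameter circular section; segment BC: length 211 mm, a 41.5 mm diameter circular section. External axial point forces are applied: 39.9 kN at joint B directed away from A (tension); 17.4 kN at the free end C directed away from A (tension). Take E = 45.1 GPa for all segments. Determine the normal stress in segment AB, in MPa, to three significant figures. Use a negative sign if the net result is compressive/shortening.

33.0 MPa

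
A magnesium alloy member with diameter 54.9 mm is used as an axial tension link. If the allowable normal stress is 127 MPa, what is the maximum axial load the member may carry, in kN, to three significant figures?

A = 2367 mm².
P_max = σ_allow · A = 127 · 2367 = 300600 N = 300.6 kN.

301 kN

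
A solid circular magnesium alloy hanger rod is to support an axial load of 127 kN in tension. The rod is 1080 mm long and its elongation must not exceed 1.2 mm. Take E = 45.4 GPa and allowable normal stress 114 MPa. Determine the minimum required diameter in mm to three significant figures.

Required area A ≥ P/σ_allow = 127000/114 = 1114 mm².
For a solid circular section, d ≥ √(4A/π) = 37.66 mm.
Elongation limit: A ≥ PL/(Eδ_allow) = 127000·1080/(45400·1.2) = 2518 mm² ⇒ d ≥ 56.62 mm.
The elongation limit governs.

56.6 mm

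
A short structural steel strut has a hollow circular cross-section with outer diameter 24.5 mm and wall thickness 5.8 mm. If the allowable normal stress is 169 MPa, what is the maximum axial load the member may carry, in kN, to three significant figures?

A = 340.7 mm².
P_max = σ_allow · A = 169 · 340.7 = 57580 N = 57.58 kN.

57.6 kN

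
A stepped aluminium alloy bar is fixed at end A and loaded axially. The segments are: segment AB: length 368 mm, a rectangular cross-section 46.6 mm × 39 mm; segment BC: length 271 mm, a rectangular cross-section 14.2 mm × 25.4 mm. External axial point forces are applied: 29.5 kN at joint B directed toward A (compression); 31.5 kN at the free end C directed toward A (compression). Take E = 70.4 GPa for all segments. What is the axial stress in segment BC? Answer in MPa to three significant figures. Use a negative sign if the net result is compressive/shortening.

-87.3 MPa

Internal axial forces (sectioning from the free end, tension +): N_BC = -31.5 kN, N_AB = -61 kN.
A_BC = 360.7 mm².
σ_BC = N_BC/A_BC = -31500/360.7 = -87.34 MPa.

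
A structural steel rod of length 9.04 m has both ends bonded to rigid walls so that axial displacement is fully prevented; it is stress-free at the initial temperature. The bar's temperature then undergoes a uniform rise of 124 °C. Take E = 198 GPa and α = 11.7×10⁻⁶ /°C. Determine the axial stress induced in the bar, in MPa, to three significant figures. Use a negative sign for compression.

Free thermal expansion αLΔT = 11.7e-6 · 9040 · 124 = 13.12 mm.
The walls impose strain ε = −(13.12)/9040 = -1.4508e-03; σ = Eε = 198000 · -1.4508e-03 = -287.3 MPa.

-287 MPa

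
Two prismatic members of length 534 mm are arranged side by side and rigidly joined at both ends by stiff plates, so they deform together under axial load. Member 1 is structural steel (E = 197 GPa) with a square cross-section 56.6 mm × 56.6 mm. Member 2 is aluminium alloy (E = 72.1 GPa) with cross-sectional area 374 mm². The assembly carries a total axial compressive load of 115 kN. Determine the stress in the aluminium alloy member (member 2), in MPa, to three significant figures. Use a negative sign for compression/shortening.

A_1 = 3204 mm².
Equal strain + equilibrium ⇒ each member carries load in proportion to AE: A₁E₁ = 631100000 N, A₂E₂ = 26970000 N, ΣAE = 658100000 N.
σ₂ = P·E₂/ΣAE = -115000·72100/658100000 = -12.6 MPa.

-12.6 MPa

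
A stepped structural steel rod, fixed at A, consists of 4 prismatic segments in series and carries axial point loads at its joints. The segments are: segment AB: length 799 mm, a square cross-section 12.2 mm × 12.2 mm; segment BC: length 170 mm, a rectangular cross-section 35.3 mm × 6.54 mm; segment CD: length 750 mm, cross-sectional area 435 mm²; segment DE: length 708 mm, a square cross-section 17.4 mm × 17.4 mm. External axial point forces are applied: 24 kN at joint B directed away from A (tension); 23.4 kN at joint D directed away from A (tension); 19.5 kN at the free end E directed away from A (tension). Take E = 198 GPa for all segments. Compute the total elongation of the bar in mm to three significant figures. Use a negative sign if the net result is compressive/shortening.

2.58 mm

Internal axial forces (sectioning from the free end, tension +): N_DE = 19.5 kN, N_CD = 42.9 kN, N_BC = 42.9 kN, N_AB = 66.9 kN.
A_AB = 148.8 mm².
A_BC = 230.9 mm².
A_DE = 302.8 mm².
δ_AB = 66900·799/(148.8·198000) = 1.814 mm
δ_BC = 42900·170/(230.9·198000) = 0.1595 mm
δ_CD = 42900·750/(435·198000) = 0.3736 mm
δ_DE = 19500·708/(302.8·198000) = 0.2303 mm
δ = Σδ_i = 2.577 mm.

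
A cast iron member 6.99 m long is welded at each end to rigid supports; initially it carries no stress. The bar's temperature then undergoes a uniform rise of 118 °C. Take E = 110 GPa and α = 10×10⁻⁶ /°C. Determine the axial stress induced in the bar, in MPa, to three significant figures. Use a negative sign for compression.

Free thermal expansion αLΔT = 10e-6 · 6990 · 118 = 8.248 mm.
The walls impose strain ε = −(8.248)/6990 = -1.1800e-03; σ = Eε = 110000 · -1.1800e-03 = -129.8 MPa.

-130 MPa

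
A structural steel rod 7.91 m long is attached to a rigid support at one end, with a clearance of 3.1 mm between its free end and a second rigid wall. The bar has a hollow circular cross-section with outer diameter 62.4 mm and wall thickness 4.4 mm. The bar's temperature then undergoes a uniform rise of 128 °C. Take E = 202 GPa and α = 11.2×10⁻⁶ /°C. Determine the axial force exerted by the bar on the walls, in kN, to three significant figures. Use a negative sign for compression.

Free thermal expansion αLΔT = 11.2e-6 · 7910 · 128 = 11.34 mm.
The walls engage after the gap closes; constrained expansion = 11.34 − 3.1 = 8.24 mm.
The walls impose strain ε = −(8.24)/7910 = -1.0417e-03; σ = Eε = 202000 · -1.0417e-03 = -210.4 MPa.
Wall reaction R = σ·A = -210.4·801.7 = -168700 N = -168.7 kN.

-169 kN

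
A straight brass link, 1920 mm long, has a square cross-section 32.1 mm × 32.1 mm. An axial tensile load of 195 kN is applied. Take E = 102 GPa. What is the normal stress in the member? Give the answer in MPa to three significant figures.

189 MPa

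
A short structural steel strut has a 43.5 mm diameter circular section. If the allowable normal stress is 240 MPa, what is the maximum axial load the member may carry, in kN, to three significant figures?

357 kN

A = 1486 mm².
P_max = σ_allow · A = 240 · 1486 = 356700 N = 356.7 kN.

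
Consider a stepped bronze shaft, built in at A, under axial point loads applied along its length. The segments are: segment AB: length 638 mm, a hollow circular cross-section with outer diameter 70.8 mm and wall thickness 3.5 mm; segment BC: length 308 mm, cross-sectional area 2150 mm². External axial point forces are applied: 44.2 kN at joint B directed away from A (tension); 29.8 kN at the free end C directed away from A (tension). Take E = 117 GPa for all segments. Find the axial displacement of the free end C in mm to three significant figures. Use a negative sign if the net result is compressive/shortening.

0.582 mm

Internal axial forces (sectioning from the free end, tension +): N_BC = 29.8 kN, N_AB = 74 kN.
A_AB = 740 mm².
δ_AB = 74000·638/(740·117000) = 0.5453 mm
δ_BC = 29800·308/(2150·117000) = 0.03649 mm
δ = Σδ_i = 0.5818 mm.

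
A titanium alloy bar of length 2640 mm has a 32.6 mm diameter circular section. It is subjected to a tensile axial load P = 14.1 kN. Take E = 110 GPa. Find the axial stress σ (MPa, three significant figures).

16.9 MPa

A = 834.7 mm².
σ = N/A = 14100/834.7 = 16.89 MPa.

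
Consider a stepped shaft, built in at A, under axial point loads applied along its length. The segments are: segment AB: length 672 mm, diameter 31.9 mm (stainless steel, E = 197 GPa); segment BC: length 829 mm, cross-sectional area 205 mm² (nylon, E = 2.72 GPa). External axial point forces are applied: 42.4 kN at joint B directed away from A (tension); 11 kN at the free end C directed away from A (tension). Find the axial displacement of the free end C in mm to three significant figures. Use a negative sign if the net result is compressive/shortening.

Internal axial forces (sectioning from the free end, tension +): N_BC = 11 kN, N_AB = 53.4 kN.
A_AB = 799.2 mm².
δ_AB = 53400·672/(799.2·197000) = 0.2279 mm
δ_BC = 11000·829/(205·2720) = 16.35 mm
δ = Σδ_i = 16.58 mm.

16.6 mm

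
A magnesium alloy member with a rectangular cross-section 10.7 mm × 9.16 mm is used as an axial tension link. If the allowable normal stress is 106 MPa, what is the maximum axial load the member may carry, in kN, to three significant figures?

10.4 kN

A = 98.01 mm².
P_max = σ_allow · A = 106 · 98.01 = 10390 N = 10.39 kN.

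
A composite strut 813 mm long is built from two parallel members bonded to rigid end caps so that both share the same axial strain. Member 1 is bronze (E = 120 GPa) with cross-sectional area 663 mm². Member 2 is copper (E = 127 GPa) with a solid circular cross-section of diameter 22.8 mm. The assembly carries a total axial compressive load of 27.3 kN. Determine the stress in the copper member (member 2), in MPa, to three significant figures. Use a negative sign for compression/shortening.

-26.4 MPa

A_2 = 408.3 mm².
Equal strain + equilibrium ⇒ each member carries load in proportion to AE: A₁E₁ = 79560000 N, A₂E₂ = 51850000 N, ΣAE = 131400000 N.
σ₂ = P·E₂/ΣAE = -27300·127000/131400000 = -26.38 MPa.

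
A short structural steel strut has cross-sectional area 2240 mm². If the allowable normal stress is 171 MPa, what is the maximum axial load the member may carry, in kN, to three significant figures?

P_max = σ_allow · A = 171 · 2240 = 383000 N = 383 kN.

383 kN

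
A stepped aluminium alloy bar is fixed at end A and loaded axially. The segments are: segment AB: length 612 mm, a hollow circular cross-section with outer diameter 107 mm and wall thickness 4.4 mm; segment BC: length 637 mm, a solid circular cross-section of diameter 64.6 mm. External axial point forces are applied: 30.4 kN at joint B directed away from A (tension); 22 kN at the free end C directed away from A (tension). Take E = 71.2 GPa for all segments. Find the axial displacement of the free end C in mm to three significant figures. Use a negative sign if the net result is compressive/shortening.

0.378 mm

Internal axial forces (sectioning from the free end, tension +): N_BC = 22 kN, N_AB = 52.4 kN.
A_AB = 1418 mm².
A_BC = 3278 mm².
δ_AB = 52400·612/(1418·71200) = 0.3176 mm
δ_BC = 22000·637/(3278·71200) = 0.06005 mm
δ = Σδ_i = 0.3776 mm.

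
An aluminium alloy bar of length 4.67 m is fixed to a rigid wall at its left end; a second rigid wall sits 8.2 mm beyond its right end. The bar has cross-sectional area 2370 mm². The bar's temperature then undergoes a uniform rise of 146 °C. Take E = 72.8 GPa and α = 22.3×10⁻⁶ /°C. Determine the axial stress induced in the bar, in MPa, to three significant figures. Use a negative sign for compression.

-109 MPa

Free thermal expansion αLΔT = 22.3e-6 · 4670 · 146 = 15.2 mm.
The walls engage after the gap closes; constrained expansion = 15.2 − 8.2 = 7.005 mm.
The walls impose strain ε = −(7.005)/4670 = -1.4999e-03; σ = Eε = 72800 · -1.4999e-03 = -109.2 MPa.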